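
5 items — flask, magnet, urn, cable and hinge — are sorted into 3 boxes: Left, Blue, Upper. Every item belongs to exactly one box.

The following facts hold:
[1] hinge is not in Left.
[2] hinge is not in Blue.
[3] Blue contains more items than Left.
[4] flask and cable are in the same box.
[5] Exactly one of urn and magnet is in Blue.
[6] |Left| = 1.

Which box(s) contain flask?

From (1): hinge ∉ Left.
From (2): hinge ∉ Blue.
Only one box left: hinge ∈ Upper.
Suppose flask ∈ Left: no assignment then satisfies all the clues, so flask ∉ Left.

flask: Blue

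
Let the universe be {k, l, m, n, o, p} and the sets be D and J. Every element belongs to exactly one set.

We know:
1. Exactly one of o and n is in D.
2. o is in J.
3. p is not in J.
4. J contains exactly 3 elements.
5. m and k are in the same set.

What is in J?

J = {k, m, o}

From (2): o ∈ J.
From (3): p ∉ J.
(1) (exactly one): n ∈ D.
Only one set left: p ∈ D.
Suppose k ∉ J: no assignment then satisfies all the clues, so k ∈ J.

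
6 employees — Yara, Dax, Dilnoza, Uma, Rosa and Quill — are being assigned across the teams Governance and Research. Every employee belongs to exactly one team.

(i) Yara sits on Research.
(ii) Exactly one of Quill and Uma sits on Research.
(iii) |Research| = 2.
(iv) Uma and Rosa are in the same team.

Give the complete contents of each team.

From (i): Yara ∈ Research.
Suppose Dax ∉ Governance: no assignment then satisfies all the clues, so Dax ∈ Governance.

Governance = {Dax, Dilnoza, Rosa, Uma}; Research = {Quill, Yara}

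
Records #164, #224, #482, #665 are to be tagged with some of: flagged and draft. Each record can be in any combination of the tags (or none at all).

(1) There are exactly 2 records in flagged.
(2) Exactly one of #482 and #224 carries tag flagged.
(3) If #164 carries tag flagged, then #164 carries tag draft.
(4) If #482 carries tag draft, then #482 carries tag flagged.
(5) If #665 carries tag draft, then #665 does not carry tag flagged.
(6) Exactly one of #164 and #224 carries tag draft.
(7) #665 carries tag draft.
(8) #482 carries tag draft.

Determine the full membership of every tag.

flagged = {#164, #482}; draft = {#164, #482, #665}

From (7): #665 ∈ draft.
From (8): #482 ∈ draft.
(4): #482 ∈ flagged.
(5): #665 ∉ flagged.
(2) (exactly one): #224 ∉ flagged.
(1): only 2 candidates remain for flagged, so all are in.
(3): #164 ∈ draft.
(6) (exactly one): #224 ∉ draft.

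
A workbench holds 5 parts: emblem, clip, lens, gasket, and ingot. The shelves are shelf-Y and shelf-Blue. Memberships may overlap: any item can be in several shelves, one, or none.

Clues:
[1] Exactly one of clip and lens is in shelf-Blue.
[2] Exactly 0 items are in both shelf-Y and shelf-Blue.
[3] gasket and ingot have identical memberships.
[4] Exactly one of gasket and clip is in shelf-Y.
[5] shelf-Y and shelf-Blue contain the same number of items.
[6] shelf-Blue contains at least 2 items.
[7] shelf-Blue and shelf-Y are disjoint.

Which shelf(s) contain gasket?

gasket: shelf-Y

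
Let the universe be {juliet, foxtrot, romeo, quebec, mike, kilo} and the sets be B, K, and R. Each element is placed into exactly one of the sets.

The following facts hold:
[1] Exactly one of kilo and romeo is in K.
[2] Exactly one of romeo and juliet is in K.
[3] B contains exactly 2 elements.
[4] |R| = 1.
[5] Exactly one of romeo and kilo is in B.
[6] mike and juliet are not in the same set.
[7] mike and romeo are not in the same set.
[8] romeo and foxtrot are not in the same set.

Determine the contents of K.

K = {foxtrot, juliet, kilo}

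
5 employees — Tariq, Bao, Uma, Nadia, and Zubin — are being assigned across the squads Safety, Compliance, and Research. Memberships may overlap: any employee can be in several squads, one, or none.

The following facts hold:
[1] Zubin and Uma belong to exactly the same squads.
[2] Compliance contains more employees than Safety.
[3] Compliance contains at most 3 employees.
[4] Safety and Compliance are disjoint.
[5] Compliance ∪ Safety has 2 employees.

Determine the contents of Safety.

Safety = {}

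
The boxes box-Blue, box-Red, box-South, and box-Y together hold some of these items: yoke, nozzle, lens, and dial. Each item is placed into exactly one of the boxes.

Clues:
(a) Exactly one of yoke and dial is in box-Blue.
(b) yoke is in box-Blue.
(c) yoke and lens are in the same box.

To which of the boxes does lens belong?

lens: box-Blue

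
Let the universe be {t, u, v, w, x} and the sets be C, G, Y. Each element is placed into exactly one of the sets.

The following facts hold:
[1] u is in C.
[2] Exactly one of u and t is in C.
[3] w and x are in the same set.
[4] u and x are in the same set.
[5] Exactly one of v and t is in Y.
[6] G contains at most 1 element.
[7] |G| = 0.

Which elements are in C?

From (1): u ∈ C.
(2) (exactly one): t ∉ C.
(4): x matches u: x ∈ C.
(7): G already has 0, so the rest are out.
Only one set left: t ∈ Y.
(3): w matches x: w ∈ C.
(5) (exactly one): v ∉ Y.
Only one set left: v ∈ C.

C = {u, v, w, x}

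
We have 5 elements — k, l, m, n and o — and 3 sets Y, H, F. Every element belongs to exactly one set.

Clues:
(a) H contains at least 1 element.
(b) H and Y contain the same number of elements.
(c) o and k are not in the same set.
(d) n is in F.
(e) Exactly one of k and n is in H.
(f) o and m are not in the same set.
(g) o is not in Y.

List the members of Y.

Y = {m}

From (d): n ∈ F.
From (g): o ∉ Y.
(e) (exactly one): k ∈ H.
(c): o ∉ H.
Only one set left: o ∈ F.
(f): m ∉ F.
Suppose l ∈ Y: no assignment then satisfies all the clues, so l ∉ Y.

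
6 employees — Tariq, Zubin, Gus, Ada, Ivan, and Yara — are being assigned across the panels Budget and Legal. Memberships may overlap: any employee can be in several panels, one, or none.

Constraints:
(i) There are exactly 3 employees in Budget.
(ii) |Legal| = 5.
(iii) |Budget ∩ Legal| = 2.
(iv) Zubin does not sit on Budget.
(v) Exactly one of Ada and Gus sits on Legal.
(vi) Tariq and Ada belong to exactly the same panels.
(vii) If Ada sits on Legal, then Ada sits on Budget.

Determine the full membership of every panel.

Budget = {Ada, Gus, Tariq}; Legal = {Ada, Ivan, Tariq, Yara, Zubin}

From (iv): Zubin ∉ Budget.
Suppose Tariq ∉ Budget: no assignment then satisfies all the clues, so Tariq ∈ Budget.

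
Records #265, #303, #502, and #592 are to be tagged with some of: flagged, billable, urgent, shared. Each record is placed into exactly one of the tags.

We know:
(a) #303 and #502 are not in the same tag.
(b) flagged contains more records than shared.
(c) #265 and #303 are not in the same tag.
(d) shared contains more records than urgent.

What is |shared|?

1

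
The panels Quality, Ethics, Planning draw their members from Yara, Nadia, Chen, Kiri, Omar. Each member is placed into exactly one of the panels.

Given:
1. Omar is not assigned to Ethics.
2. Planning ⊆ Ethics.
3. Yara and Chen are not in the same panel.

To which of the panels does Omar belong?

Omar: Quality

From (1): Omar ∉ Ethics.
(2) contrapositive: Omar ∉ Planning.
Only one panel left: Omar ∈ Quality.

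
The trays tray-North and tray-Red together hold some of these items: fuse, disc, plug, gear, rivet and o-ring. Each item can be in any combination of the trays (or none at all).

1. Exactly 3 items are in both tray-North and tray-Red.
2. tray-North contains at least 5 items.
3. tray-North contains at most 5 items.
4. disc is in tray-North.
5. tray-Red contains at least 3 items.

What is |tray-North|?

5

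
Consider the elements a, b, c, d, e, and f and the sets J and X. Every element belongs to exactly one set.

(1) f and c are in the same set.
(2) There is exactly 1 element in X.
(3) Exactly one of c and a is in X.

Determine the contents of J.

J = {b, c, d, e, f}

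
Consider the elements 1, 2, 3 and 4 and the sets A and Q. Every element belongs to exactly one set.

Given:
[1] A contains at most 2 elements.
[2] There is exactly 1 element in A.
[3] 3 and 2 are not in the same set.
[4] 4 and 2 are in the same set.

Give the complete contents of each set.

A = {3}; Q = {1, 2, 4}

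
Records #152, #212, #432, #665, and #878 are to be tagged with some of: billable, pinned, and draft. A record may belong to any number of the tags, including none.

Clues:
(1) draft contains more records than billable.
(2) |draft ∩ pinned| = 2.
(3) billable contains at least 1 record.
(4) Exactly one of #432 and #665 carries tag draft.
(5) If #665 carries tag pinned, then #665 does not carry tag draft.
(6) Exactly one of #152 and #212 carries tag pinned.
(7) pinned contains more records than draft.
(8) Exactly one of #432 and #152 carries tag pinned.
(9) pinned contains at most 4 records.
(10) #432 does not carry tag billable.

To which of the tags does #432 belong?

#432: draft, pinned

From (10): #432 ∉ billable.
Suppose #432 ∉ pinned: no assignment then satisfies all the clues, so #432 ∈ pinned.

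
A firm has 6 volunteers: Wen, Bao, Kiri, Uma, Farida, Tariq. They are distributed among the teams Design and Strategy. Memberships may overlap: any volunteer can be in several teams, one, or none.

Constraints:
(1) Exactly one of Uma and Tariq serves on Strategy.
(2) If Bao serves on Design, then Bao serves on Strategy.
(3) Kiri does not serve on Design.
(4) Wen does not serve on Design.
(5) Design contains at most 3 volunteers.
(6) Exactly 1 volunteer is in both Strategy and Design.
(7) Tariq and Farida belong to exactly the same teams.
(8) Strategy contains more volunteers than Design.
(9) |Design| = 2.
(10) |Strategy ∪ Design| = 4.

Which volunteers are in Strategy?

From (3): Kiri ∉ Design.
From (4): Wen ∉ Design.
Suppose Wen ∈ Strategy: no assignment then satisfies all the clues, so Wen ∉ Strategy.

Strategy = {Bao, Farida, Tariq}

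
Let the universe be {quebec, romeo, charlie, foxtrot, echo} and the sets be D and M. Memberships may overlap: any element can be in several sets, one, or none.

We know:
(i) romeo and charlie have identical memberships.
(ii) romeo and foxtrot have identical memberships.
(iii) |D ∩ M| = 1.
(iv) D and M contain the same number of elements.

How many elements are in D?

1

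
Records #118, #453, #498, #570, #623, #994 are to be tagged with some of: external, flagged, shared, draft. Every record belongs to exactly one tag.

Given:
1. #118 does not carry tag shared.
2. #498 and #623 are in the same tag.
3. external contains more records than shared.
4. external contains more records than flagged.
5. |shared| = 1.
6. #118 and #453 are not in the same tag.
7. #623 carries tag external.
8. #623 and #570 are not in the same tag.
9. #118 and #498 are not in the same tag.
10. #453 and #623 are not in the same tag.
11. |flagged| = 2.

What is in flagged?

From (1): #118 ∉ shared.
From (7): #623 ∈ external.
(2): #498 matches #623: #498 ∈ external.
(8): #570 ∉ external.
(9): #118 ∉ external.
(10): #453 ∉ external.
Suppose #118 ∉ flagged: no assignment then satisfies all the clues, so #118 ∈ flagged.

flagged = {#118, #570}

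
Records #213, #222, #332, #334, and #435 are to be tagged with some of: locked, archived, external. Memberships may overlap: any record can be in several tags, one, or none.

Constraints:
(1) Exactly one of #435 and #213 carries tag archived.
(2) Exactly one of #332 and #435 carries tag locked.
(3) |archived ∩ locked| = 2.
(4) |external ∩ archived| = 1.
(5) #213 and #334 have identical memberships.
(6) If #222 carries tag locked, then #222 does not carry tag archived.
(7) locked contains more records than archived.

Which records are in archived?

archived = {#213, #332, #334}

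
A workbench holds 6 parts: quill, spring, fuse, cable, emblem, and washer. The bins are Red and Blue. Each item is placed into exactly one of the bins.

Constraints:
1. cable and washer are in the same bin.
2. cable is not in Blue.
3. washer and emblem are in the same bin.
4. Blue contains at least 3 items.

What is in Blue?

From (2): cable ∉ Blue.
(1): washer matches cable: washer ∉ Blue.
(3): emblem matches washer: emblem ∉ Blue.
(4): only 3 candidates remain for Blue, so all are in.
Only one bin left: cable ∈ Red.
Only one bin left: emblem ∈ Red.
Only one bin left: washer ∈ Red.

Blue = {fuse, quill, spring}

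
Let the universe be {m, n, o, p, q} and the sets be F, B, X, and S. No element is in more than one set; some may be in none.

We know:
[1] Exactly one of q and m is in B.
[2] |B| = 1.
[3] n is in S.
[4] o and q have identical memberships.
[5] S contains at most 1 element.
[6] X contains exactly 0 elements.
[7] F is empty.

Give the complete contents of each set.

F = {}; B = {m}; X = {}; S = {n}

From (3): n ∈ S.
(5): S already has 1, so the rest are out.
(6): X already has 0, so the rest are out.
(7): F already has 0, so the rest are out.
Suppose m ∉ B: no assignment then satisfies all the clues, so m ∈ B.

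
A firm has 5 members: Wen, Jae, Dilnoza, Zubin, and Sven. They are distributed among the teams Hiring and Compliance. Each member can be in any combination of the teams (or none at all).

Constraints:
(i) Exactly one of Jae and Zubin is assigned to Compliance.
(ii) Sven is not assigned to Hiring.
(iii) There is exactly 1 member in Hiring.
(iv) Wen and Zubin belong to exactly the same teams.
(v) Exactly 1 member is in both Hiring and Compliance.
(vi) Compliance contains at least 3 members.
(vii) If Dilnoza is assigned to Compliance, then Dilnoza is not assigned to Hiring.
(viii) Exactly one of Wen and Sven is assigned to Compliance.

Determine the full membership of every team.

Hiring = {Jae}; Compliance = {Dilnoza, Jae, Sven}

From (ii): Sven ∉ Hiring.
Suppose Wen ∈ Hiring: no assignment then satisfies all the clues, so Wen ∉ Hiring.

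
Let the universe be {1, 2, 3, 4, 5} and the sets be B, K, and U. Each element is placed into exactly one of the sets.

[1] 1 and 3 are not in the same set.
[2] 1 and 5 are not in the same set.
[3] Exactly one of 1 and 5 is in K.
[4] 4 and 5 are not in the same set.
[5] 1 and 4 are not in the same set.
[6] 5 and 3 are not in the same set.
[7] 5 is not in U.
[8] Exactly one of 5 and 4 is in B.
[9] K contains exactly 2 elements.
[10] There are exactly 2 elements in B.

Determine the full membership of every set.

B = {3, 4}; K = {2, 5}; U = {1}

From (7): 5 ∉ U.
Suppose 1 ∈ B: no assignment then satisfies all the clues, so 1 ∉ B.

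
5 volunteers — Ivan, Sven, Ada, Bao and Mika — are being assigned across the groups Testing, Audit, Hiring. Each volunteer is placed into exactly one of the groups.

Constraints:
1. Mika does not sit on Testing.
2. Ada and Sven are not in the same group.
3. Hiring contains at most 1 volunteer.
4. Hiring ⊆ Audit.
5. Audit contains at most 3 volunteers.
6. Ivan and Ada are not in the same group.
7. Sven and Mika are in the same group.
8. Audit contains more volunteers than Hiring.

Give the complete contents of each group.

Testing = {Ada, Bao}; Audit = {Ivan, Mika, Sven}; Hiring = {}

From (1): Mika ∉ Testing.
(7): Sven matches Mika: Sven ∉ Testing.
Suppose Ivan ∈ Testing: no assignment then satisfies all the clues, so Ivan ∉ Testing.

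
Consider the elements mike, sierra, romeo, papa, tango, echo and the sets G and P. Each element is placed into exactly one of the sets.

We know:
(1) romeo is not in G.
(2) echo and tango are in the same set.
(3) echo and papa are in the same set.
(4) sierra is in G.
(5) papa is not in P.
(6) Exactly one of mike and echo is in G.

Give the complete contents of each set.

From (1): romeo ∉ G.
From (4): sierra ∈ G.
From (5): papa ∉ P.
(3): echo matches papa: echo ∉ P.
Only one set left: romeo ∈ P.
Only one set left: papa ∈ G.
Only one set left: echo ∈ G.
(2): tango matches echo: tango ∈ G.
(6) (exactly one): mike ∉ G.
Only one set left: mike ∈ P.

G = {echo, papa, sierra, tango}; P = {mike, romeo}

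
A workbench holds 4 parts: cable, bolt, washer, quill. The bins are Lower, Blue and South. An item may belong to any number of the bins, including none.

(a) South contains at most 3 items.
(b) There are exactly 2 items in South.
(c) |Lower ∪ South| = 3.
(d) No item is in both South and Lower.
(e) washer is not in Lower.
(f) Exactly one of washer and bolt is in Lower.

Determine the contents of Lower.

Lower = {bolt}

From (e): washer ∉ Lower.
(f) (exactly one): bolt ∈ Lower.
(d) (disjoint): bolt ∉ South.
Suppose cable ∈ Lower: no assignment then satisfies all the clues, so cable ∉ Lower.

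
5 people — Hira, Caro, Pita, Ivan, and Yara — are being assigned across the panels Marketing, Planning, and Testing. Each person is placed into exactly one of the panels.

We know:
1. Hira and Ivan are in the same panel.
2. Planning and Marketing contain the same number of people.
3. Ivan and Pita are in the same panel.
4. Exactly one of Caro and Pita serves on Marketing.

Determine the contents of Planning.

Planning = {Yara}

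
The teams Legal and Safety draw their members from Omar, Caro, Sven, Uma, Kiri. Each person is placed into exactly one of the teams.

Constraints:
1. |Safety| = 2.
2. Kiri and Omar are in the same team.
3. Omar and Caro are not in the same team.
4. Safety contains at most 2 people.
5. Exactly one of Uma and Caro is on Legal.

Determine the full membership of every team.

Legal = {Kiri, Omar, Uma}; Safety = {Caro, Sven}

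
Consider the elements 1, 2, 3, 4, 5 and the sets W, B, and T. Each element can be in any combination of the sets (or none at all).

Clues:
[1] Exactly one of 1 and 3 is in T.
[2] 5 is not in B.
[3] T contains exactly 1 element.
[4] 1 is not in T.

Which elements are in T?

From (2): 5 ∉ B.
From (4): 1 ∉ T.
(1) (exactly one): 3 ∈ T.
(3): T already has 1, so the rest are out.

T = {3}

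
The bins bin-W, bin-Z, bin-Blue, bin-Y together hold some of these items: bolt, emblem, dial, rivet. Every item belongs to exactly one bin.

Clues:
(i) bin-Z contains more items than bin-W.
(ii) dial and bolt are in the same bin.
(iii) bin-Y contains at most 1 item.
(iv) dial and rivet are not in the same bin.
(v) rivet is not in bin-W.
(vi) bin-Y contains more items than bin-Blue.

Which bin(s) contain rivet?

rivet: bin-Y

From (v): rivet ∉ bin-W.
Suppose rivet ∈ bin-Z: no assignment then satisfies all the clues, so rivet ∉ bin-Z.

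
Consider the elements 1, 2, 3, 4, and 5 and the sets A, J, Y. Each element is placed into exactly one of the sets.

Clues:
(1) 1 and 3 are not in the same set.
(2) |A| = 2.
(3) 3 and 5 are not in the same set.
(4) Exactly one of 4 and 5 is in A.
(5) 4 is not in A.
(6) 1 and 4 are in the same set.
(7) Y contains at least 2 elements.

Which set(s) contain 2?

2: A

From (5): 4 ∉ A.
(4) (exactly one): 5 ∈ A.
(6): 1 matches 4: 1 ∉ A.
(3): 3 ∉ A.
(2): only 2 candidates remain for A, so all are in.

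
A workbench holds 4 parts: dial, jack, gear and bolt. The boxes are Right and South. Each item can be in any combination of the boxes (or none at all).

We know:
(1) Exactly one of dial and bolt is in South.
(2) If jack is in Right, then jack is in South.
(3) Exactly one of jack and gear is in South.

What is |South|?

2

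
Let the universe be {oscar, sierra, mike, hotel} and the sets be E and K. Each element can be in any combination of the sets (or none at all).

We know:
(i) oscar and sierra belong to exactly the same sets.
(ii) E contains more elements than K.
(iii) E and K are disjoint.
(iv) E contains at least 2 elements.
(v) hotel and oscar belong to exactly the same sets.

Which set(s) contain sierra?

sierra: E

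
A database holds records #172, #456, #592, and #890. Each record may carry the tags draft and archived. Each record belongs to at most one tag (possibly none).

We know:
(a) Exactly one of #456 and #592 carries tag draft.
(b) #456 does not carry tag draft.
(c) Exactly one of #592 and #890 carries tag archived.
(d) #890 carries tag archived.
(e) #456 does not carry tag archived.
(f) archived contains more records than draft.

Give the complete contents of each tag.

draft = {#592}; archived = {#172, #890}

From (b): #456 ∉ draft.
From (d): #890 ∈ archived.
From (e): #456 ∉ archived.
(a) (exactly one): #592 ∈ draft.
Suppose #172 ∈ draft: no assignment then satisfies all the clues, so #172 ∉ draft.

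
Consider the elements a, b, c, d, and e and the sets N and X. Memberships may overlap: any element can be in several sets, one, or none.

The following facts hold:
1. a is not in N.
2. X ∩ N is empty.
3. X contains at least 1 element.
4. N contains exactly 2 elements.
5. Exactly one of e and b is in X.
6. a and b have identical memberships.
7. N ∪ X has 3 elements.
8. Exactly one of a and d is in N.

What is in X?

X = {e}

From (1): a ∉ N.
(6): b matches a: b ∉ N.
(8) (exactly one): d ∈ N.
(2) (disjoint): d ∉ X.
Suppose a ∈ X: no assignment then satisfies all the clues, so a ∉ X.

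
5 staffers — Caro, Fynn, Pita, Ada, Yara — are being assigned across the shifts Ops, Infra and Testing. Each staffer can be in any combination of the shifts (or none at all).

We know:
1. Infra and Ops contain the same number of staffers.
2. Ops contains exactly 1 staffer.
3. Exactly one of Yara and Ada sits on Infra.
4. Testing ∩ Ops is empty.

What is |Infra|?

1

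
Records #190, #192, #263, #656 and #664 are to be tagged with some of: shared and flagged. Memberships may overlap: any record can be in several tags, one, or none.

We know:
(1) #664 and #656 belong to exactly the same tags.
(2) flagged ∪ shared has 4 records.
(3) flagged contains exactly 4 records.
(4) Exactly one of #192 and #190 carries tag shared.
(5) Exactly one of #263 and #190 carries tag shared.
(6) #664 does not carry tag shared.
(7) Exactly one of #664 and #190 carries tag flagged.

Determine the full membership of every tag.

shared = {#192, #263}; flagged = {#192, #263, #656, #664}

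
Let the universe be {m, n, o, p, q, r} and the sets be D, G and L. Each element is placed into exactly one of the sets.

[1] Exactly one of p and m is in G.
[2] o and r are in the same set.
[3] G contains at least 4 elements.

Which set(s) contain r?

r: G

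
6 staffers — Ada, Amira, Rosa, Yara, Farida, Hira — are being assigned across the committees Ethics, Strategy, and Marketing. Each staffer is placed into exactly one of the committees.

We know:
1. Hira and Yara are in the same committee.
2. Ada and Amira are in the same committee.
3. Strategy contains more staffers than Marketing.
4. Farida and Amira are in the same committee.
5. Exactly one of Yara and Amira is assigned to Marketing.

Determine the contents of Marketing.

Marketing = {Hira, Yara}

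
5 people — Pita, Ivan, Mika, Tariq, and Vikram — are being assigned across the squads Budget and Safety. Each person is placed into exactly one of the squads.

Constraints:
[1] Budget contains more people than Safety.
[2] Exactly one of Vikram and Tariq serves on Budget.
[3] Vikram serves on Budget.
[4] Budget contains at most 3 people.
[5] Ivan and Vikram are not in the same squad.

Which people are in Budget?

Budget = {Mika, Pita, Vikram}

From (3): Vikram ∈ Budget.
(2) (exactly one): Tariq ∉ Budget.
(5): Ivan ∉ Budget.
Only one squad left: Ivan ∈ Safety.
Only one squad left: Tariq ∈ Safety.
Suppose Pita ∉ Budget: no assignment then satisfies all the clues, so Pita ∈ Budget.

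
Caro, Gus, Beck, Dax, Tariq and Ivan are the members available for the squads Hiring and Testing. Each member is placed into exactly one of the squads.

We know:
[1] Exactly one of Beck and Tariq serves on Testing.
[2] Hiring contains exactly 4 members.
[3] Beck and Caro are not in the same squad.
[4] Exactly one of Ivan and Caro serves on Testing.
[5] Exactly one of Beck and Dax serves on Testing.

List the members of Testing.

Testing = {Beck, Ivan}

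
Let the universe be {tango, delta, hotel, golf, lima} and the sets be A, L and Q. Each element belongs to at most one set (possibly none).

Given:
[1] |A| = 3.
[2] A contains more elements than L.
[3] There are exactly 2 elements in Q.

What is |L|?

0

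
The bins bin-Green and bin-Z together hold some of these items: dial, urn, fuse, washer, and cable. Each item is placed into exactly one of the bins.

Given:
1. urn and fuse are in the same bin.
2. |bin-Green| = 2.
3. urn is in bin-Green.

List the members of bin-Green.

From (3): urn ∈ bin-Green.
(1): fuse matches urn: fuse ∈ bin-Green.
(2): bin-Green already has 2, so the rest are out.
Only one bin left: dial ∈ bin-Z.
Only one bin left: washer ∈ bin-Z.
Only one bin left: cable ∈ bin-Z.

bin-Green = {fuse, urn}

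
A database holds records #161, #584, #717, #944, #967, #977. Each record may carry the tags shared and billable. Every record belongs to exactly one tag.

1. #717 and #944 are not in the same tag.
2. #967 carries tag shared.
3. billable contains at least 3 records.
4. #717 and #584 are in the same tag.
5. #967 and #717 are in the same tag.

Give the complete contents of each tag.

shared = {#584, #717, #967}; billable = {#161, #944, #977}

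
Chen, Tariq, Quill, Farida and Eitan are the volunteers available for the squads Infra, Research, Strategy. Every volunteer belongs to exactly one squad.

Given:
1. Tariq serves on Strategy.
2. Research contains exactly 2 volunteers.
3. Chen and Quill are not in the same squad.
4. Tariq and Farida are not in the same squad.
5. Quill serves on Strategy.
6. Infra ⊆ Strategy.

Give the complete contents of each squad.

Infra = {}; Research = {Chen, Farida}; Strategy = {Eitan, Quill, Tariq}

From (1): Tariq ∈ Strategy.
From (5): Quill ∈ Strategy.
(3): Chen ∉ Strategy.
(4): Farida ∉ Strategy.
(6) contrapositive: Chen ∉ Infra.
(6) contrapositive: Farida ∉ Infra.
Only one squad left: Chen ∈ Research.
Only one squad left: Farida ∈ Research.
(2): Research already has 2, so the rest are out.
Suppose Eitan ∈ Infra: no assignment then satisfies all the clues, so Eitan ∉ Infra.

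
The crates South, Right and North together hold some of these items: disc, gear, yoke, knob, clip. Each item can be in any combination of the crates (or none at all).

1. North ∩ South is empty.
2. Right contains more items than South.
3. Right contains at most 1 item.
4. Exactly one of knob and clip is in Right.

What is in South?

South = {}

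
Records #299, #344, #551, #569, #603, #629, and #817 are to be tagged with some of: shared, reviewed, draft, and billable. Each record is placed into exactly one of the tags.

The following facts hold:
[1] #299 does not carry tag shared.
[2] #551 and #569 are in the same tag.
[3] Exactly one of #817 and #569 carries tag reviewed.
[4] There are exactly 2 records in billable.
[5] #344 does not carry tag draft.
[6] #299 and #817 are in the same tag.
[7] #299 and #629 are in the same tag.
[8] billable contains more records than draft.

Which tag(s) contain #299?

From (1): #299 ∉ shared.
From (5): #344 ∉ draft.
(6): #817 matches #299: #817 ∉ shared.
(7): #629 matches #299: #629 ∉ shared.
Suppose #299 ∉ reviewed: no assignment then satisfies all the clues, so #299 ∈ reviewed.

#299: reviewed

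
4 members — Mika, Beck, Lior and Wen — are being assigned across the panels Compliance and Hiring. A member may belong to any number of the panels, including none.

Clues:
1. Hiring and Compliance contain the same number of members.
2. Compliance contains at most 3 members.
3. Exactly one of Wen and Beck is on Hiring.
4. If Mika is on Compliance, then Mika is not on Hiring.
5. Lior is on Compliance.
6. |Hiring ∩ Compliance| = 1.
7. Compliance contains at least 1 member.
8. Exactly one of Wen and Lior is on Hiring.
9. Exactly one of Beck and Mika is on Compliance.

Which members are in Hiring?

Hiring = {Beck, Lior}

From (5): Lior ∈ Compliance.
Suppose Mika ∈ Hiring: no assignment then satisfies all the clues, so Mika ∉ Hiring.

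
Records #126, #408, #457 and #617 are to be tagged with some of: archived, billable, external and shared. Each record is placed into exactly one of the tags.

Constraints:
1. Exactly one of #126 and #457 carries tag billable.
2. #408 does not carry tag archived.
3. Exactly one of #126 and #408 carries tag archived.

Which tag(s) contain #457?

#457: billable

From (2): #408 ∉ archived.
(3) (exactly one): #126 ∈ archived.
(1) (exactly one): #457 ∈ billable.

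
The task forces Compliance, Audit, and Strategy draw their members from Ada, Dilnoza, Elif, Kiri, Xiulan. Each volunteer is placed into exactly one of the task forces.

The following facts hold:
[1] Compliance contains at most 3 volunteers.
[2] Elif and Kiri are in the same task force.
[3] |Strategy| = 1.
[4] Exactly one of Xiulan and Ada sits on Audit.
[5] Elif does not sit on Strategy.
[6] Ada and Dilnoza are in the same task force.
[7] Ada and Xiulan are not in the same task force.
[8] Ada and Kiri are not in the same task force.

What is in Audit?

Audit = {Ada, Dilnoza}

From (5): Elif ∉ Strategy.
(2): Kiri matches Elif: Kiri ∉ Strategy.
Suppose Ada ∉ Audit: no assignment then satisfies all the clues, so Ada ∈ Audit.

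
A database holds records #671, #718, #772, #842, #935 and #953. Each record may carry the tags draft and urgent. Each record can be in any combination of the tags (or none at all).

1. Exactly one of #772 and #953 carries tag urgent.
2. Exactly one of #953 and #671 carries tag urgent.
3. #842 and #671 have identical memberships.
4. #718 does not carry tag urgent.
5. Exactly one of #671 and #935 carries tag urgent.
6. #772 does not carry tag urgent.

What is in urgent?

From (4): #718 ∉ urgent.
From (6): #772 ∉ urgent.
(1) (exactly one): #953 ∈ urgent.
(2) (exactly one): #671 ∉ urgent.
(3): #842 matches #671: #842 ∉ urgent.
(5) (exactly one): #935 ∈ urgent.

urgent = {#935, #953}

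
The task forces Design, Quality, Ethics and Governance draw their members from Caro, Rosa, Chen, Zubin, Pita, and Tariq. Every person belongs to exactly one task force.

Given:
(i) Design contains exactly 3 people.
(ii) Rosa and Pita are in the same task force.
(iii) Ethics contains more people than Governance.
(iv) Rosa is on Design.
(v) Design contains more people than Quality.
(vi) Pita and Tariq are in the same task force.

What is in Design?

Design = {Pita, Rosa, Tariq}

From (iv): Rosa ∈ Design.
(ii): Pita matches Rosa: Pita ∈ Design.
(vi): Tariq matches Pita: Tariq ∈ Design.
(i): Design already has 3, so the rest are out.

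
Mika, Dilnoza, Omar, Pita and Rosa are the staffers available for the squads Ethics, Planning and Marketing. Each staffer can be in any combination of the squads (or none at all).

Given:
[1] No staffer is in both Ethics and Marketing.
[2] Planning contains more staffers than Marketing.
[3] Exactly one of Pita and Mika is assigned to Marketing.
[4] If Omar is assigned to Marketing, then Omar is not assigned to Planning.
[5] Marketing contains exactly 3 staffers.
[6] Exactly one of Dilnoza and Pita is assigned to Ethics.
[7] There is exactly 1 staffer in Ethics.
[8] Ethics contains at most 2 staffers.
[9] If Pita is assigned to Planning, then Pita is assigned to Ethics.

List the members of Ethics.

Ethics = {Pita}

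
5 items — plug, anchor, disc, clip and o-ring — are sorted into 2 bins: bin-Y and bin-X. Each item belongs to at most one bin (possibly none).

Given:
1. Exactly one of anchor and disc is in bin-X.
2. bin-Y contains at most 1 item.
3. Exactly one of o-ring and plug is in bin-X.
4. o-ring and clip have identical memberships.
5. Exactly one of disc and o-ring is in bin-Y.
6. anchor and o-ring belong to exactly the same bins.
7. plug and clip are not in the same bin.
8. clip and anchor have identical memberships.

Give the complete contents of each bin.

bin-Y = {disc}; bin-X = {anchor, clip, o-ring}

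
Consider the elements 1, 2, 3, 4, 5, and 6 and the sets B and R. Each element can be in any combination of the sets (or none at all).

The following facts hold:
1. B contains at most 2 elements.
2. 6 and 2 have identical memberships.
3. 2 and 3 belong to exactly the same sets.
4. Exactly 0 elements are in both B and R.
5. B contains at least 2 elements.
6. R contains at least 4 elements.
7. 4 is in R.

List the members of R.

From (7): 4 ∈ R.
Suppose 1 ∈ R: no assignment then satisfies all the clues, so 1 ∉ R.

R = {2, 3, 4, 6}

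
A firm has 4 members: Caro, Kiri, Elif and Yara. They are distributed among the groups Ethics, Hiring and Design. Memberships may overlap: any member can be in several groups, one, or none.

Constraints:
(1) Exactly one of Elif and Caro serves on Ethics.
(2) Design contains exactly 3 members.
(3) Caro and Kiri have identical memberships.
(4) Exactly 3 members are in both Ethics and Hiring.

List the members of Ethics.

Ethics = {Caro, Kiri, Yara}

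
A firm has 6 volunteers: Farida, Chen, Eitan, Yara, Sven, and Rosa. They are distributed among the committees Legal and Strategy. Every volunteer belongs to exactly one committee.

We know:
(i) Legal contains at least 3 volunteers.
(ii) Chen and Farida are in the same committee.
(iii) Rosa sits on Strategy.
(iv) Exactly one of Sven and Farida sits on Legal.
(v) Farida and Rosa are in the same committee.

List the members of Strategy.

From (iii): Rosa ∈ Strategy.
(v): Farida matches Rosa: Farida ∉ Legal.
(v): Farida matches Rosa: Farida ∈ Strategy.
(ii): Chen matches Farida: Chen ∉ Legal.
(ii): Chen matches Farida: Chen ∈ Strategy.
(iv) (exactly one): Sven ∈ Legal.
(i): only 3 candidates remain for Legal, so all are in.

Strategy = {Chen, Farida, Rosa}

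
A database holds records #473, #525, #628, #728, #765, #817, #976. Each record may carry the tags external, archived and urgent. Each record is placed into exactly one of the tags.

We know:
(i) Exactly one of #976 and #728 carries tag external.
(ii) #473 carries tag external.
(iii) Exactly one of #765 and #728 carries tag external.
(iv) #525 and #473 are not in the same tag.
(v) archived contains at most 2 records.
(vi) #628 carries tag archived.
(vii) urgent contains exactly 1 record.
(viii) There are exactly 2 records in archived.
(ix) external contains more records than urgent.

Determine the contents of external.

external = {#473, #765, #817, #976}

From (ii): #473 ∈ external.
From (vi): #628 ∈ archived.
(iv): #525 ∉ external.
Suppose #728 ∈ external: no assignment then satisfies all the clues, so #728 ∉ external.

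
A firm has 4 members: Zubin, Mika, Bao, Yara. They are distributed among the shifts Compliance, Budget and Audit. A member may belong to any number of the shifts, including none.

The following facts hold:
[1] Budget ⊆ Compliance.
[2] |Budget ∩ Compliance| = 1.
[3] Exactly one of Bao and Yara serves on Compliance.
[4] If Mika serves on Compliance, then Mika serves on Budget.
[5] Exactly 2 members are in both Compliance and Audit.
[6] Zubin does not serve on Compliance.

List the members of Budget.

Budget = {Mika}

From (6): Zubin ∉ Compliance.
(1) contrapositive: Zubin ∉ Budget.
Suppose Mika ∉ Budget: no assignment then satisfies all the clues, so Mika ∈ Budget.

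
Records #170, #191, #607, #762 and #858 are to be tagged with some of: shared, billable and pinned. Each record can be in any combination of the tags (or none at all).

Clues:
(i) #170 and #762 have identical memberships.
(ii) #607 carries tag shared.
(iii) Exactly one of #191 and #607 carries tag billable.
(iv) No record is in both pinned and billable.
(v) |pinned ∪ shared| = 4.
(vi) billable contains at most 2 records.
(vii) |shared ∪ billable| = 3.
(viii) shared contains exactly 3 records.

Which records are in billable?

billable = {#607}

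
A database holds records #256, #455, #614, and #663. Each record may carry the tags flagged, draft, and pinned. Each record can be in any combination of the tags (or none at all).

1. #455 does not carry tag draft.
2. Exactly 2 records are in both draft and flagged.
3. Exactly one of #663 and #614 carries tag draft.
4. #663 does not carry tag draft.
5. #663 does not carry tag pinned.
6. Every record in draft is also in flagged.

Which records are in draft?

draft = {#256, #614}

From (1): #455 ∉ draft.
From (4): #663 ∉ draft.
From (5): #663 ∉ pinned.
(3) (exactly one): #614 ∈ draft.
(6) with #614 ∈ draft: #614 ∈ flagged.
Suppose #256 ∉ draft: no assignment then satisfies all the clues, so #256 ∈ draft.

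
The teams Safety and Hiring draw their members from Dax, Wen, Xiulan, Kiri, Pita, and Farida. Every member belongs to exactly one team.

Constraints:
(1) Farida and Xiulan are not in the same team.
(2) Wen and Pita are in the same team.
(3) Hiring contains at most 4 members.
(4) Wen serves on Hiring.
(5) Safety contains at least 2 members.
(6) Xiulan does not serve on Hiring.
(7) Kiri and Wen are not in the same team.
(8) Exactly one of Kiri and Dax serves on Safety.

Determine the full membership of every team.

Safety = {Kiri, Xiulan}; Hiring = {Dax, Farida, Pita, Wen}

From (4): Wen ∈ Hiring.
From (6): Xiulan ∉ Hiring.
(2): Pita matches Wen: Pita ∉ Safety.
(2): Pita matches Wen: Pita ∈ Hiring.
(7): Kiri ∉ Hiring.
Only one team left: Xiulan ∈ Safety.
Only one team left: Kiri ∈ Safety.
(1): Farida ∉ Safety.
(8) (exactly one): Dax ∉ Safety.
Only one team left: Dax ∈ Hiring.
Only one team left: Farida ∈ Hiring.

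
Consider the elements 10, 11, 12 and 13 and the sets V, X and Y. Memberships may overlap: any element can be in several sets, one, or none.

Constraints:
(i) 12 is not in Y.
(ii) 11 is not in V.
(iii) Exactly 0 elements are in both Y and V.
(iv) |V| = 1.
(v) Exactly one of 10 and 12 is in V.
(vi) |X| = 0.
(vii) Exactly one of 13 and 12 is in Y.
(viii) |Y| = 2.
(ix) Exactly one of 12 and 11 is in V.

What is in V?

V = {12}

From (i): 12 ∉ Y.
From (ii): 11 ∉ V.
(vi): X already has 0, so the rest are out.
(vii) (exactly one): 13 ∈ Y.
(ix) (exactly one): 12 ∈ V.
(iv): V already has 1, so the rest are out.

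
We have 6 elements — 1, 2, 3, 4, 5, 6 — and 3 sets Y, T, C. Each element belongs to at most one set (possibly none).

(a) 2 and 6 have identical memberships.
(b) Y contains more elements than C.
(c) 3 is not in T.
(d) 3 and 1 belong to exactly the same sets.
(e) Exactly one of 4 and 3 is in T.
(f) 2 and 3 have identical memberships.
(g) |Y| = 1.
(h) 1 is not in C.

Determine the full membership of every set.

Y = {5}; T = {4}; C = {}

From (c): 3 ∉ T.
From (h): 1 ∉ C.
(d): 1 matches 3: 1 ∉ T.
(d): 3 matches 1: 3 ∉ C.
(e) (exactly one): 4 ∈ T.
(f): 2 matches 3: 2 ∉ T.
(f): 2 matches 3: 2 ∉ C.
(a): 6 matches 2: 6 ∉ T.
(a): 6 matches 2: 6 ∉ C.
Suppose 1 ∈ Y: no assignment then satisfies all the clues, so 1 ∉ Y.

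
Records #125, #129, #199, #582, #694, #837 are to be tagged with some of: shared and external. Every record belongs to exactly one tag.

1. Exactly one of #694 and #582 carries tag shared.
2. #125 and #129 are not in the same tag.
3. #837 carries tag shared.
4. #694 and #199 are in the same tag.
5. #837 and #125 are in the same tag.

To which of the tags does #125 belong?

#125: shared

From (3): #837 ∈ shared.
(5): #125 matches #837: #125 ∈ shared.
(2): #129 ∉ shared.
Only one tag left: #129 ∈ external.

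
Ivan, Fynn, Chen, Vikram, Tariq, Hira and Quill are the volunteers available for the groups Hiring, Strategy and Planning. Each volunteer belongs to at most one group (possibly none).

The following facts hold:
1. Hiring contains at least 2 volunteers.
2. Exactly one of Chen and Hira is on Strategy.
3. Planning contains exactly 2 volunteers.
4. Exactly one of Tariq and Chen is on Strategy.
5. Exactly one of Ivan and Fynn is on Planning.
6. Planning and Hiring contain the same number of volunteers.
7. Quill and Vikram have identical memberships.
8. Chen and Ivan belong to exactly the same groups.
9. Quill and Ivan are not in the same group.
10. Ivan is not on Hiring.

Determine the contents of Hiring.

Hiring = {Quill, Vikram}

From (10): Ivan ∉ Hiring.
(8): Chen matches Ivan: Chen ∉ Hiring.
Suppose Fynn ∈ Hiring: no assignment then satisfies all the clues, so Fynn ∉ Hiring.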